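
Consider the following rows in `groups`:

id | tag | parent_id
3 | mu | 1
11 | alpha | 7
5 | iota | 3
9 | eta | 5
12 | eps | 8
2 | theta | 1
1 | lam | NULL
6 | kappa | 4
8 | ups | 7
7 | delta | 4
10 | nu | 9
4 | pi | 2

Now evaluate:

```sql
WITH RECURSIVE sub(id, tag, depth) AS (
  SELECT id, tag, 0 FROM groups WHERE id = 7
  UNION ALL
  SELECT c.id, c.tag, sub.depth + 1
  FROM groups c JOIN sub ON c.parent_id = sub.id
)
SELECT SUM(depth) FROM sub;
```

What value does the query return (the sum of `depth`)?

Base: id=7 (delta) at depth 0.
Iteration 1: rows with parent_id in {7} -> ups (id 8, depth 1), alpha (id 11, depth 1).
Iteration 2: rows with parent_id in {8,11} -> eps (id 12, depth 2).
Iteration 3: no rows with parent_id in {12}; recursion stops.
SUM(depth) = 0 + 1 + 1 + 2 = 4.

4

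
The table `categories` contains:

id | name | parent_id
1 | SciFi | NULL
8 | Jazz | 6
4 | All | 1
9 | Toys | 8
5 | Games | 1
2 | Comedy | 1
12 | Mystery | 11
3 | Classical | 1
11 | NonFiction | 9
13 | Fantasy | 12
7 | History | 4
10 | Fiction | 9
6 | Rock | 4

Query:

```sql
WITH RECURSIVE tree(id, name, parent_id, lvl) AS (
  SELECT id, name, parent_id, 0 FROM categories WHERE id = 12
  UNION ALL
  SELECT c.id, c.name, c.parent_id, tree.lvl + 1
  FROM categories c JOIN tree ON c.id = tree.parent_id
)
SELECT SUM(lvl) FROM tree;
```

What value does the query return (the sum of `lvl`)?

Base: id=12 (Mystery), parent_id=11, lvl 0.
Iteration 1: join on id=11 -> NonFiction (id 11, parent_id=9, lvl 1).
Iteration 2: join on id=9 -> Toys (id 9, parent_id=8, lvl 2).
Iteration 3: join on id=8 -> Jazz (id 8, parent_id=6, lvl 3).
Iteration 4: join on id=6 -> Rock (id 6, parent_id=4, lvl 4).
Iteration 5: join on id=4 -> All (id 4, parent_id=1, lvl 5).
Iteration 6: join on id=1 -> SciFi (id 1, parent_id=NULL, lvl 6).
Iteration 7: parent_id is NULL; no match; recursion stops.
SUM(lvl) = 0 + 1 + 2 + 3 + 4 + 5 + 6 = 21.

21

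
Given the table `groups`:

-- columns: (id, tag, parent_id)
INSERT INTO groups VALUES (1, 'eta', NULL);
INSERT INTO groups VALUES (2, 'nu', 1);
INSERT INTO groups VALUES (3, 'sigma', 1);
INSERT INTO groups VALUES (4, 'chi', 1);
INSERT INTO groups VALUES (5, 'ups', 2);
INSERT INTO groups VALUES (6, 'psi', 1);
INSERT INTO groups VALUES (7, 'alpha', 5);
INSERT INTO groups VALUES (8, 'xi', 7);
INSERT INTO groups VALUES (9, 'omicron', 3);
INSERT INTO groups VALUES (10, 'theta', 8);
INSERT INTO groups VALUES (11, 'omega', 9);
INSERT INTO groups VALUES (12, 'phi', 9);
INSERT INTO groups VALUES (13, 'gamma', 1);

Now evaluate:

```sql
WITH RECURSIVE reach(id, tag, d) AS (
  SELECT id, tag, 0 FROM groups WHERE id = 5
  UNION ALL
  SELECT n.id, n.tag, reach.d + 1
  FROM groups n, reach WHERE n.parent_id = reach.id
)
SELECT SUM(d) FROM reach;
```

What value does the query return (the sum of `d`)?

6

Base: id=5 (ups) at d 0.
Iteration 1: rows with parent_id in {5} -> alpha (id 7, d 1).
Iteration 2: rows with parent_id in {7} -> xi (id 8, d 2).
Iteration 3: rows with parent_id in {8} -> theta (id 10, d 3).
Iteration 4: no rows with parent_id in {10}; recursion stops.
SUM(d) = 0 + 1 + 2 + 3 = 6.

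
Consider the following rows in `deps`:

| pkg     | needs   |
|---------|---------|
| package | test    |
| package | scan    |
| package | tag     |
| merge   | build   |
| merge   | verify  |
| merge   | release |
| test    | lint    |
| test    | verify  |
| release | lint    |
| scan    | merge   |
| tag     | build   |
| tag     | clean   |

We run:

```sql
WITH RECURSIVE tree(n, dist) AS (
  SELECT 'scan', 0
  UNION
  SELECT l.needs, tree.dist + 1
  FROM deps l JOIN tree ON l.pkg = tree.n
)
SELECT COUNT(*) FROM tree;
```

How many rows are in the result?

Base: (scan, dist=0).
Iteration 1: edges from {scan} -> (merge, dist=1).
Iteration 2: edges from {merge} -> (build, dist=2), (release, dist=2), (verify, dist=2).
Iteration 3: edges from {build,release,verify} -> (lint, dist=3).
Iteration 4: no outgoing edges from {lint}; recursion stops.
Total rows emitted: 6.

6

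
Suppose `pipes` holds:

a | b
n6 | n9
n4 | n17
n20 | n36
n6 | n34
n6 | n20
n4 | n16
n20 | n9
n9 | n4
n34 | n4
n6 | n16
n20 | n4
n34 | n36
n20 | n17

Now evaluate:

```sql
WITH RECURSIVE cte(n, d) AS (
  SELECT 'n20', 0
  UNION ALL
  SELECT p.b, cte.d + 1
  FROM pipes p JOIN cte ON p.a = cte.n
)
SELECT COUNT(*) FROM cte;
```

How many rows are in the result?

10

Base: (n20, d=0).
Iteration 1: edges from {n20} -> (n17, d=1), (n36, d=1), (n4, d=1), (n9, d=1).
Iteration 2: edges from {n17,n36,n4,n9} -> (n16, d=2), (n17, d=2), (n4, d=2).
Iteration 3: edges from {n16,n17,n4} -> (n16, d=3), (n17, d=3).
Iteration 4: no outgoing edges from {n16,n17}; recursion stops.
Total rows emitted: 10.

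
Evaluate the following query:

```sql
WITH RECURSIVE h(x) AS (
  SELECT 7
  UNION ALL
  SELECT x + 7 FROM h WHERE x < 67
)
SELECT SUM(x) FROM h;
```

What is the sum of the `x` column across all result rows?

385

Base: x=7.
Iteration 1: 7 < 67 holds -> x = 7 + 7 = 14.
Iteration 2: 14 < 67 holds -> x = 14 + 7 = 21.
Iteration 3: 21 < 67 holds -> x = 21 + 7 = 28.
Iteration 4: 28 < 67 holds -> x = 28 + 7 = 35.
Iteration 5: 35 < 67 holds -> x = 35 + 7 = 42.
Iteration 6: 42 < 67 holds -> x = 42 + 7 = 49.
Iteration 7: 49 < 67 holds -> x = 49 + 7 = 56.
Iteration 8: 56 < 67 holds -> x = 56 + 7 = 63.
Iteration 9: 63 < 67 holds -> x = 63 + 7 = 70.
Iteration 10: 70 < 67 fails; recursion stops.
SUM(x) = 7 + 14 + 21 + 28 + 35 + 42 + 49 + 56 + 63 + 70 = 385.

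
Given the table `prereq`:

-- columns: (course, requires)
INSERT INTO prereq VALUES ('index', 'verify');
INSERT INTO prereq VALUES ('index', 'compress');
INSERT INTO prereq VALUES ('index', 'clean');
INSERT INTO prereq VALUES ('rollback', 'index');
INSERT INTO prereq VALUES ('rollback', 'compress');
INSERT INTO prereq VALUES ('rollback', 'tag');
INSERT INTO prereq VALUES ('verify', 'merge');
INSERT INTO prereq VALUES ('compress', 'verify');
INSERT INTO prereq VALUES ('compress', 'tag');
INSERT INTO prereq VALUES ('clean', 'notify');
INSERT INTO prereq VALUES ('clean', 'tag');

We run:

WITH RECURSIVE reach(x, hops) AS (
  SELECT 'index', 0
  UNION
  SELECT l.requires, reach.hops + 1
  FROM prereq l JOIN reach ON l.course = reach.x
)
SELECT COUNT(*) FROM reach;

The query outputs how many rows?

Base: (index, hops=0).
Iteration 1: edges from {index} -> (clean, hops=1), (compress, hops=1), (verify, hops=1).
Iteration 2: edges from {clean,compress,verify} -> (merge, hops=2), (notify, hops=2), (tag, hops=2), (verify, hops=2). [UNION drops 1 duplicate row(s)]
Iteration 3: edges from {merge,notify,tag,verify} -> (merge, hops=3).
Iteration 4: no outgoing edges from {merge}; recursion stops.
Total rows emitted: 9.

9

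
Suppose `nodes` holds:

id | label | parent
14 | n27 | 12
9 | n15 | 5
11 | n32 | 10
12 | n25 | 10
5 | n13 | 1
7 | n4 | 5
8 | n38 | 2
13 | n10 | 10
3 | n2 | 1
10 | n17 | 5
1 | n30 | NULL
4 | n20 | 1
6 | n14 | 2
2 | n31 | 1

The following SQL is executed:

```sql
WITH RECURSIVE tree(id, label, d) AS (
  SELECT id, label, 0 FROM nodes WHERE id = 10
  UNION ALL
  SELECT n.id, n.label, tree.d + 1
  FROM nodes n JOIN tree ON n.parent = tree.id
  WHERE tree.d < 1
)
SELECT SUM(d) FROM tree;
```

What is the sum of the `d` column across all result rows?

Base: id=10 (n17) at d 0.
Iteration 1: rows with parent in {10} -> n32 (id 11, d 1), n25 (id 12, d 1), n10 (id 13, d 1).
Iteration 2: d < 1 fails for all current rows; recursion stops.
SUM(d) = 0 + 1 + 1 + 1 = 3.

3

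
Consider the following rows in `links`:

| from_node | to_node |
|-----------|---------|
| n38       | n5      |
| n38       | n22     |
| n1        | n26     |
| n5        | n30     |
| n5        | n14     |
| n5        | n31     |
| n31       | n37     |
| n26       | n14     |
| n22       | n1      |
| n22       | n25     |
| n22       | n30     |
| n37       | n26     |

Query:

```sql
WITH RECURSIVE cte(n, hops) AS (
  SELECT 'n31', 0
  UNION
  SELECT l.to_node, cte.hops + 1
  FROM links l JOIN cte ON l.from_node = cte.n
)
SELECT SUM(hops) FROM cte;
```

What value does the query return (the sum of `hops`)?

6

Base: (n31, hops=0).
Iteration 1: edges from {n31} -> (n37, hops=1).
Iteration 2: edges from {n37} -> (n26, hops=2).
Iteration 3: edges from {n26} -> (n14, hops=3).
Iteration 4: no outgoing edges from {n14}; recursion stops.
SUM(hops) = 0 + 1 + 2 + 3 = 6.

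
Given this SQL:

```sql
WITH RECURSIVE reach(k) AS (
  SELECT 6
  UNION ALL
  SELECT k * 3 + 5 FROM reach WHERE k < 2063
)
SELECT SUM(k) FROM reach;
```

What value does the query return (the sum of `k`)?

3079

Base: k=6.
Iteration 1: 6 < 2063 holds -> k = 6 * 3 + 5 = 23.
Iteration 2: 23 < 2063 holds -> k = 23 * 3 + 5 = 74.
Iteration 3: 74 < 2063 holds -> k = 74 * 3 + 5 = 227.
Iteration 4: 227 < 2063 holds -> k = 227 * 3 + 5 = 686.
Iteration 5: 686 < 2063 holds -> k = 686 * 3 + 5 = 2063.
Iteration 6: 2063 < 2063 fails; recursion stops.
SUM(k) = 6 + 23 + 74 + 227 + 686 + 2063 = 3079.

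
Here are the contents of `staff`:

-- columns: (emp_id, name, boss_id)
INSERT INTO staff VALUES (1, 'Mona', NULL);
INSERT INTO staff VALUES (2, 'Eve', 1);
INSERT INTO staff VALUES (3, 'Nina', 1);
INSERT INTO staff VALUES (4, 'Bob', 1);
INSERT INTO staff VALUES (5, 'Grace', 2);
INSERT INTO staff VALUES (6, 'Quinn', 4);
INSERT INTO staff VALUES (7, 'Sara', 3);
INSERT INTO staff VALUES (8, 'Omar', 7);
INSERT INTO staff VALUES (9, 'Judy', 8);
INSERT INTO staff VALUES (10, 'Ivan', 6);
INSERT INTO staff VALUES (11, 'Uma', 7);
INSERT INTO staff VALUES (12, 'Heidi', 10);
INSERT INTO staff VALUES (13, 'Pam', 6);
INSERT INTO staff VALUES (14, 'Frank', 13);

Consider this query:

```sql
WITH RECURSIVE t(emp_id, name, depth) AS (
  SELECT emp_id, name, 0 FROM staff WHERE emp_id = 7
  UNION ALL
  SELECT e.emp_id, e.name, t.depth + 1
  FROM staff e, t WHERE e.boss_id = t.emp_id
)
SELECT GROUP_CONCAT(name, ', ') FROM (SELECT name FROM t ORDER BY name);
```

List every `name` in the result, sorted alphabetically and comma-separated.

Base: emp_id=7 (Sara) at depth 0.
Iteration 1: rows with boss_id in {7} -> Omar (id 8, depth 1), Uma (id 11, depth 1).
Iteration 2: rows with boss_id in {8,11} -> Judy (id 9, depth 2).
Iteration 3: no rows with boss_id in {9}; recursion stops.

Judy, Omar, Sara, Uma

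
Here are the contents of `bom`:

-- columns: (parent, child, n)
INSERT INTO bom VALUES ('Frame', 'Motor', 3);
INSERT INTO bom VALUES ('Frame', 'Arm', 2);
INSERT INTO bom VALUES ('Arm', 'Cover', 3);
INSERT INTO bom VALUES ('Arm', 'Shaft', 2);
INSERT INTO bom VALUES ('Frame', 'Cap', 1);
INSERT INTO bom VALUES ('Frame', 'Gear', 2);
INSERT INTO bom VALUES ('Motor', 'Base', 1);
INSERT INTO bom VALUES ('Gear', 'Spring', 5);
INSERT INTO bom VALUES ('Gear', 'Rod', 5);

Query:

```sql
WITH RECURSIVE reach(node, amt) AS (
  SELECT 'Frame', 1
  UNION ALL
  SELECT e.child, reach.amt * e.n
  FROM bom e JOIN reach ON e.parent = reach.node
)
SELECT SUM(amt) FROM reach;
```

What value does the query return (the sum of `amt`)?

Base: (Frame, amt=1).
Iteration 1: components of {Frame} -> Arm = 1*2 = 2, Cap = 1*1 = 1, Gear = 1*2 = 2, Motor = 1*3 = 3.
Iteration 2: components of {Arm,Cap,Gear,Motor} -> Base = 3*1 = 3, Cover = 2*3 = 6, Rod = 2*5 = 10, Shaft = 2*2 = 4, Spring = 2*5 = 10.
Iteration 3: no further components; recursion stops.
SUM(amt) = 1 + 3 + 2 + 1 + 2 + 3 + 6 + 4 + 10 + 10 = 42.

42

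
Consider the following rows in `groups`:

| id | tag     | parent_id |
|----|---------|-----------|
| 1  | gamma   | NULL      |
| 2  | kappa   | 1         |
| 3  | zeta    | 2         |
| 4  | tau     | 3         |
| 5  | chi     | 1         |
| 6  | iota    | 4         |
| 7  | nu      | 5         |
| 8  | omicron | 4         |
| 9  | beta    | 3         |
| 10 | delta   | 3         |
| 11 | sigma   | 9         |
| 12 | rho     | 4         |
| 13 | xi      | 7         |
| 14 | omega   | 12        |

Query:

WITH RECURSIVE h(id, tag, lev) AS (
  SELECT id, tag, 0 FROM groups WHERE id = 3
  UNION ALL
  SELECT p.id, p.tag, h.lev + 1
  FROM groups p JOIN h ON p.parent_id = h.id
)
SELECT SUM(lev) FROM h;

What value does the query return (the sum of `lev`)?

14

Base: id=3 (zeta) at lev 0.
Iteration 1: rows with parent_id in {3} -> tau (id 4, lev 1), beta (id 9, lev 1), delta (id 10, lev 1).
Iteration 2: rows with parent_id in {4,9,10} -> iota (id 6, lev 2), omicron (id 8, lev 2), sigma (id 11, lev 2), rho (id 12, lev 2).
Iteration 3: rows with parent_id in {6,8,11,12} -> omega (id 14, lev 3).
Iteration 4: no rows with parent_id in {14}; recursion stops.
SUM(lev) = 0 + 1 + 1 + 1 + 2 + 2 + 2 + 2 + 3 = 14.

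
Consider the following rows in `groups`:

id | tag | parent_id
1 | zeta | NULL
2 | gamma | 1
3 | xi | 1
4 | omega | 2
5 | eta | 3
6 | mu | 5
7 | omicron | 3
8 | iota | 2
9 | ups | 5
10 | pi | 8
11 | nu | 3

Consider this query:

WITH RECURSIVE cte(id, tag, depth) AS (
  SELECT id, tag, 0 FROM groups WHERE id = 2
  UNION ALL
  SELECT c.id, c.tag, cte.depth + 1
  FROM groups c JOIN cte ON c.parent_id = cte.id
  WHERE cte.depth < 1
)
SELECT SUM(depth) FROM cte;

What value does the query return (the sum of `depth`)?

2

Base: id=2 (gamma) at depth 0.
Iteration 1: rows with parent_id in {2} -> omega (id 4, depth 1), iota (id 8, depth 1).
Iteration 2: depth < 1 fails for all current rows; recursion stops.
SUM(depth) = 0 + 1 + 1 = 2.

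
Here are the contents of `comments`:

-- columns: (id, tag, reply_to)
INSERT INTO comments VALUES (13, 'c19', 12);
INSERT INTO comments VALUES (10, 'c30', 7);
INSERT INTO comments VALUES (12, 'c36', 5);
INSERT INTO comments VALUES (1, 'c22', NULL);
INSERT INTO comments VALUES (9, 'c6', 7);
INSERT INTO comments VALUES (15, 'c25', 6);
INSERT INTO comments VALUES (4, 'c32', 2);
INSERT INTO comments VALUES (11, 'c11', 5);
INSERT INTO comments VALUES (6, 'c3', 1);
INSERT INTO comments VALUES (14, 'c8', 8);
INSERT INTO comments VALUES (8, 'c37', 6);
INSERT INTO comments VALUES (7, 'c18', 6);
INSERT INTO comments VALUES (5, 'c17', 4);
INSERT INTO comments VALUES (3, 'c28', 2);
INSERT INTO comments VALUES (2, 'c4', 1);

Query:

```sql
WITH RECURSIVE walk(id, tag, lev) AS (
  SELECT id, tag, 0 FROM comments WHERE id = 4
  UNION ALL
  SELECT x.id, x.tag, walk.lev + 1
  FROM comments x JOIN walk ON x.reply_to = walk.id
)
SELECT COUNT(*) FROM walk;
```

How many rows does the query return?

Base: id=4 (c32) at lev 0.
Iteration 1: rows with reply_to in {4} -> c17 (id 5, lev 1).
Iteration 2: rows with reply_to in {5} -> c11 (id 11, lev 2), c36 (id 12, lev 2).
Iteration 3: rows with reply_to in {11,12} -> c19 (id 13, lev 3).
Iteration 4: no rows with reply_to in {13}; recursion stops.
Total rows emitted: 5.

5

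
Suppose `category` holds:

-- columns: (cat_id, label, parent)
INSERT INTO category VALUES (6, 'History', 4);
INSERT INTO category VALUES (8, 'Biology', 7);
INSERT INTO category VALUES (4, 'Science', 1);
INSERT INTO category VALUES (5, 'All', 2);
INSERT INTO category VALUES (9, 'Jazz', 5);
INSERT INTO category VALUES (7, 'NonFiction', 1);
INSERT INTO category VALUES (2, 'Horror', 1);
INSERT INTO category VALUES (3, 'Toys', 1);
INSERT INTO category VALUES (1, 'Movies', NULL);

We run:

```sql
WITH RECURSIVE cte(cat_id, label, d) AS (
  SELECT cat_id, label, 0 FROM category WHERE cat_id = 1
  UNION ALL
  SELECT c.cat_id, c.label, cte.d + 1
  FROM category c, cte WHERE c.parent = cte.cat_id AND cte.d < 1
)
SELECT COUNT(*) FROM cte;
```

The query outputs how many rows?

Base: cat_id=1 (Movies) at d 0.
Iteration 1: rows with parent in {1} -> Horror (id 2, d 1), Toys (id 3, d 1), Science (id 4, d 1), NonFiction (id 7, d 1).
Iteration 2: d < 1 fails for all current rows; recursion stops.
Total rows emitted: 5.

5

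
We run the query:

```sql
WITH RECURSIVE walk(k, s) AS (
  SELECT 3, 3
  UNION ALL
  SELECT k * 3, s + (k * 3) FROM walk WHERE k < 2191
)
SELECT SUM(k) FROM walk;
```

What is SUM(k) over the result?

Base: k=3, s=3.
Iteration 1: 3 < 2191 holds -> k = 3 * 3 = 9, s = 3 + 9 = 12.
Iteration 2: 9 < 2191 holds -> k = 9 * 3 = 27, s = 12 + 27 = 39.
Iteration 3: 27 < 2191 holds -> k = 27 * 3 = 81, s = 39 + 81 = 120.
Iteration 4: 81 < 2191 holds -> k = 81 * 3 = 243, s = 120 + 243 = 363.
Iteration 5: 243 < 2191 holds -> k = 243 * 3 = 729, s = 363 + 729 = 1092.
Iteration 6: 729 < 2191 holds -> k = 729 * 3 = 2187, s = 1092 + 2187 = 3279.
Iteration 7: 2187 < 2191 holds -> k = 2187 * 3 = 6561, s = 3279 + 6561 = 9840.
Iteration 8: 6561 < 2191 fails; recursion stops.
SUM(k) = 3 + 9 + 27 + 81 + 243 + 729 + 2187 + 6561 = 9840.

9840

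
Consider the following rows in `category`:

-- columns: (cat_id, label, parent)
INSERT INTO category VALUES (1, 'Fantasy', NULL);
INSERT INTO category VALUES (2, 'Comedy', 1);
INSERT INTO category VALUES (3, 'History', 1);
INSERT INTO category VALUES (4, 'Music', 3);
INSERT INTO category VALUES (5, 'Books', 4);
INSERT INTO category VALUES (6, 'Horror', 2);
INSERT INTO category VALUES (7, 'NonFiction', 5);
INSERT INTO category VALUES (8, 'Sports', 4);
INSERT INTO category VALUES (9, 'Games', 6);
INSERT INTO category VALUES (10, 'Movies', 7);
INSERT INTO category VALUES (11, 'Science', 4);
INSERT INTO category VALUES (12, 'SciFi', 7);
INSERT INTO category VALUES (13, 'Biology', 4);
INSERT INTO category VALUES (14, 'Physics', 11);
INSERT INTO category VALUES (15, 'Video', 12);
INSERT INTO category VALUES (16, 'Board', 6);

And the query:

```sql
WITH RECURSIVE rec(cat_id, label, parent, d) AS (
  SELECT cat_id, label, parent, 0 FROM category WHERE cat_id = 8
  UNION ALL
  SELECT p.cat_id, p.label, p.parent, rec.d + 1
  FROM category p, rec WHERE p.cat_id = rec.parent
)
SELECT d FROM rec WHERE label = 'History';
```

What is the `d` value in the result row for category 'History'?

2

Base: cat_id=8 (Sports), parent=4, d 0.
Iteration 1: join on cat_id=4 -> Music (id 4, parent=3, d 1).
Iteration 2: join on cat_id=3 -> History (id 3, parent=1, d 2).
Iteration 3: join on cat_id=1 -> Fantasy (id 1, parent=NULL, d 3).
Iteration 4: parent is NULL; no match; recursion stops.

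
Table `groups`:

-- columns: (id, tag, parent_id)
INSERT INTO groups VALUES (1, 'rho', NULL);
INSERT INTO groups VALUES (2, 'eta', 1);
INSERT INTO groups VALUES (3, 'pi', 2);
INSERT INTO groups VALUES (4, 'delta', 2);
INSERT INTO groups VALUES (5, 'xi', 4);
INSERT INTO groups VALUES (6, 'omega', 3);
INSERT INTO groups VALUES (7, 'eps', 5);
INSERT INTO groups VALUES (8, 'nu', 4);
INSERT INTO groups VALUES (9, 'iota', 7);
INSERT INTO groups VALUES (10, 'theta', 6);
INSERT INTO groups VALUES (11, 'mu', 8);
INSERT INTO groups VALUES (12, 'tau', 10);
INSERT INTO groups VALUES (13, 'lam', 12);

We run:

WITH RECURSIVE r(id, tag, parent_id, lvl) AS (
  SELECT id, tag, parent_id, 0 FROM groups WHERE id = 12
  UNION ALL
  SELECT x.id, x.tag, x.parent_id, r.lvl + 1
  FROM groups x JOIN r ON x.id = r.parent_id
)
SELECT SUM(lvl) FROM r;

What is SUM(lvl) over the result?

Base: id=12 (tau), parent_id=10, lvl 0.
Iteration 1: join on id=10 -> theta (id 10, parent_id=6, lvl 1).
Iteration 2: join on id=6 -> omega (id 6, parent_id=3, lvl 2).
Iteration 3: join on id=3 -> pi (id 3, parent_id=2, lvl 3).
Iteration 4: join on id=2 -> eta (id 2, parent_id=1, lvl 4).
Iteration 5: join on id=1 -> rho (id 1, parent_id=NULL, lvl 5).
Iteration 6: parent_id is NULL; no match; recursion stops.
SUM(lvl) = 0 + 1 + 2 + 3 + 4 + 5 = 15.

15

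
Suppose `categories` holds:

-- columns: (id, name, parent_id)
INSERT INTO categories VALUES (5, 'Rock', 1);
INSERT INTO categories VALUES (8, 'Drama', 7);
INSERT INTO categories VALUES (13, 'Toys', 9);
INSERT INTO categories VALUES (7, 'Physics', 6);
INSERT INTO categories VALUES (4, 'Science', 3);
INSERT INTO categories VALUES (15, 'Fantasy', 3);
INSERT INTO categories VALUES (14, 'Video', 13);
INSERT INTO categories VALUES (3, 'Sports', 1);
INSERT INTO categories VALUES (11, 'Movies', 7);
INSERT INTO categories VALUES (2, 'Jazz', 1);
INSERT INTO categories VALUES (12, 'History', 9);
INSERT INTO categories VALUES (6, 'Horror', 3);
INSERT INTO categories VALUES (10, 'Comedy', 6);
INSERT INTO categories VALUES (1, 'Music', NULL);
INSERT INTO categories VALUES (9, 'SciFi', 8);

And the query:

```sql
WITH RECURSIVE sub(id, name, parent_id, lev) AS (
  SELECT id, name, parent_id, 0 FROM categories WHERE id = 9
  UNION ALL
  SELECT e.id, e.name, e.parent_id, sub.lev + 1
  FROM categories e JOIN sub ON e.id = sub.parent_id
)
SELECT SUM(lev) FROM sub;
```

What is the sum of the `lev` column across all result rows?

15

Base: id=9 (SciFi), parent_id=8, lev 0.
Iteration 1: join on id=8 -> Drama (id 8, parent_id=7, lev 1).
Iteration 2: join on id=7 -> Physics (id 7, parent_id=6, lev 2).
Iteration 3: join on id=6 -> Horror (id 6, parent_id=3, lev 3).
Iteration 4: join on id=3 -> Sports (id 3, parent_id=1, lev 4).
Iteration 5: join on id=1 -> Music (id 1, parent_id=NULL, lev 5).
Iteration 6: parent_id is NULL; no match; recursion stops.
SUM(lev) = 0 + 1 + 2 + 3 + 4 + 5 = 15.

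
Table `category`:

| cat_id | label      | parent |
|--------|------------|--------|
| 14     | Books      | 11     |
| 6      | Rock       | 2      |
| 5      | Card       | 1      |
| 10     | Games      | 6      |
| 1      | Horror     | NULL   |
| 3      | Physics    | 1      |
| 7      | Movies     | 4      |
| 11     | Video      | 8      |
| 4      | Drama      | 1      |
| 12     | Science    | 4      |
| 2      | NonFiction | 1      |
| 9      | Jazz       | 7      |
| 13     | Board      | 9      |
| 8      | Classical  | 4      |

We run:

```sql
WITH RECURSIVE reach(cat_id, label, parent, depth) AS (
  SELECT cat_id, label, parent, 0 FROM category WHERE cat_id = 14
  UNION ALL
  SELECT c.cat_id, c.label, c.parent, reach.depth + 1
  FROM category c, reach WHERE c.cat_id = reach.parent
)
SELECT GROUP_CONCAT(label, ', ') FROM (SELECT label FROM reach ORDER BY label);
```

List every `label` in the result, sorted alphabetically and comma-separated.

Base: cat_id=14 (Books), parent=11, depth 0.
Iteration 1: join on cat_id=11 -> Video (id 11, parent=8, depth 1).
Iteration 2: join on cat_id=8 -> Classical (id 8, parent=4, depth 2).
Iteration 3: join on cat_id=4 -> Drama (id 4, parent=1, depth 3).
Iteration 4: join on cat_id=1 -> Horror (id 1, parent=NULL, depth 4).
Iteration 5: parent is NULL; no match; recursion stops.

Books, Classical, Drama, Horror, Video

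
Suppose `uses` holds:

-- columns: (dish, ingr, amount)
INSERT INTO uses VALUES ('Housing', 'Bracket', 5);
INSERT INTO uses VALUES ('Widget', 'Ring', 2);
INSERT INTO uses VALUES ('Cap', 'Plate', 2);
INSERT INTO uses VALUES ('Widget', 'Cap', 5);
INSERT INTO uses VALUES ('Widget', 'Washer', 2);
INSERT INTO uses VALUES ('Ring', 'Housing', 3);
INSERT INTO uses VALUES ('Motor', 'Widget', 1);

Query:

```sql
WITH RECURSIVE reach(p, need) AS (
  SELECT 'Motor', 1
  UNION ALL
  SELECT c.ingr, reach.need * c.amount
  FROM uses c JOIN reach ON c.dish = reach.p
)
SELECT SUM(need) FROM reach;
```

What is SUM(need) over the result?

57

Base: (Motor, need=1).
Iteration 1: components of {Motor} -> Widget = 1*1 = 1.
Iteration 2: components of {Widget} -> Cap = 1*5 = 5, Ring = 1*2 = 2, Washer = 1*2 = 2.
Iteration 3: components of {Cap,Ring,Washer} -> Housing = 2*3 = 6, Plate = 5*2 = 10.
Iteration 4: components of {Housing,Plate} -> Bracket = 6*5 = 30.
Iteration 5: no further components; recursion stops.
SUM(need) = 1 + 1 + 5 + 2 + 2 + 10 + 6 + 30 = 57.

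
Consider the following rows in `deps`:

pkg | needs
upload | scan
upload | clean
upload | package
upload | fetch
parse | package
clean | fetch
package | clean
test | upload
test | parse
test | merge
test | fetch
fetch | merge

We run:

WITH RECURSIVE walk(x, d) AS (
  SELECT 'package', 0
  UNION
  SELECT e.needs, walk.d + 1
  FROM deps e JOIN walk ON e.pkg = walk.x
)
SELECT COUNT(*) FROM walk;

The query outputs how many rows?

Base: (package, d=0).
Iteration 1: edges from {package} -> (clean, d=1).
Iteration 2: edges from {clean} -> (fetch, d=2).
Iteration 3: edges from {fetch} -> (merge, d=3).
Iteration 4: no outgoing edges from {merge}; recursion stops.
Total rows emitted: 4.

4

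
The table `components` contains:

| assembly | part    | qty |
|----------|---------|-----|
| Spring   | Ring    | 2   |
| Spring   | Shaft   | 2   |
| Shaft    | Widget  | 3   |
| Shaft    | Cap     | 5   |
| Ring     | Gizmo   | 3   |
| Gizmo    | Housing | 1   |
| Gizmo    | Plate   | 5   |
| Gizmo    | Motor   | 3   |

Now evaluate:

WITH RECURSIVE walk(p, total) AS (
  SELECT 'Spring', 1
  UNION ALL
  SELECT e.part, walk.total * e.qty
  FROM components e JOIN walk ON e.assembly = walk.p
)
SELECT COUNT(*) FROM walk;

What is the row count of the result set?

Base: (Spring, total=1).
Iteration 1: components of {Spring} -> Ring = 1*2 = 2, Shaft = 1*2 = 2.
Iteration 2: components of {Ring,Shaft} -> Cap = 2*5 = 10, Gizmo = 2*3 = 6, Widget = 2*3 = 6.
Iteration 3: components of {Cap,Gizmo,Widget} -> Housing = 6*1 = 6, Motor = 6*3 = 18, Plate = 6*5 = 30.
Iteration 4: no further components; recursion stops.
Total rows emitted: 9.

9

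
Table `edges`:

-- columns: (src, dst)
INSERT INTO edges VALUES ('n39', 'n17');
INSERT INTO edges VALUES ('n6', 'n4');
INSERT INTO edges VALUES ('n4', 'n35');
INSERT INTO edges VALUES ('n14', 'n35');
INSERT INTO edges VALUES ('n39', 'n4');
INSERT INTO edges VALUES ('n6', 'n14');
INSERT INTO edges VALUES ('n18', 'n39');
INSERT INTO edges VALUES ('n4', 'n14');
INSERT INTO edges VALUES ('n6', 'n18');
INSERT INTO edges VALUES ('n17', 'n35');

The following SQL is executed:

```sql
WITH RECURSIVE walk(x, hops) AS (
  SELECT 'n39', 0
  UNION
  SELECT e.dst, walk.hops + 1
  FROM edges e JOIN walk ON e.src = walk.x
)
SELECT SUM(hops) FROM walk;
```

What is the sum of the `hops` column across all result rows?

Base: (n39, hops=0).
Iteration 1: edges from {n39} -> (n17, hops=1), (n4, hops=1).
Iteration 2: edges from {n17,n4} -> (n14, hops=2), (n35, hops=2). [UNION drops 1 duplicate row(s)]
Iteration 3: edges from {n14,n35} -> (n35, hops=3).
Iteration 4: no outgoing edges from {n35}; recursion stops.
SUM(hops) = 0 + 1 + 1 + 2 + 2 + 3 = 9.

9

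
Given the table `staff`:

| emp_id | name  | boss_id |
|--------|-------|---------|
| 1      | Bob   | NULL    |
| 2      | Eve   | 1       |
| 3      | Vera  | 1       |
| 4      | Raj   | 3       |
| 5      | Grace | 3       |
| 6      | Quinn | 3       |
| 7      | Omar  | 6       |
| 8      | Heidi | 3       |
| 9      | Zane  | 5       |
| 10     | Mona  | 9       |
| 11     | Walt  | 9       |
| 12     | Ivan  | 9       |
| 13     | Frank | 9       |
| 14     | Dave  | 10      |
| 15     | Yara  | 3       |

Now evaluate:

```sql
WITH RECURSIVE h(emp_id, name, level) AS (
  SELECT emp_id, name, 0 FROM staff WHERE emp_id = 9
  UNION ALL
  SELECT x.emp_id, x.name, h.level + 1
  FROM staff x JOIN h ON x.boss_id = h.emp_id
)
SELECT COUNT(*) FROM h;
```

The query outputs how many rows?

6

Base: emp_id=9 (Zane) at level 0.
Iteration 1: rows with boss_id in {9} -> Mona (id 10, level 1), Walt (id 11, level 1), Ivan (id 12, level 1), Frank (id 13, level 1).
Iteration 2: rows with boss_id in {10,11,12,13} -> Dave (id 14, level 2).
Iteration 3: no rows with boss_id in {14}; recursion stops.
Total rows emitted: 6.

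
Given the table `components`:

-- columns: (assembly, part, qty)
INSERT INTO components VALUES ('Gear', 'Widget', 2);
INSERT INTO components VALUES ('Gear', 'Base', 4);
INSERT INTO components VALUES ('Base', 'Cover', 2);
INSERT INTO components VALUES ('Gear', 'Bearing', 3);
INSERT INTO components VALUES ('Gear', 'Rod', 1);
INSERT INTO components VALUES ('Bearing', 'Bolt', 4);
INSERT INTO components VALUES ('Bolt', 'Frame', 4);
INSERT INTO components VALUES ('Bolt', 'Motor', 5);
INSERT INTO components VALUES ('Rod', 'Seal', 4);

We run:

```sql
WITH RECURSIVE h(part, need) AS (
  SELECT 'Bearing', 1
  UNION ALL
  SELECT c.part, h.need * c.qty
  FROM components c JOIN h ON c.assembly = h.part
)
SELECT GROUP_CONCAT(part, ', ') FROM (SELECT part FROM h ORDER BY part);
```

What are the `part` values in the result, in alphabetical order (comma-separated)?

Base: (Bearing, need=1).
Iteration 1: components of {Bearing} -> Bolt = 1*4 = 4.
Iteration 2: components of {Bolt} -> Frame = 4*4 = 16, Motor = 4*5 = 20.
Iteration 3: no further components; recursion stops.

Bearing, Bolt, Frame, Motor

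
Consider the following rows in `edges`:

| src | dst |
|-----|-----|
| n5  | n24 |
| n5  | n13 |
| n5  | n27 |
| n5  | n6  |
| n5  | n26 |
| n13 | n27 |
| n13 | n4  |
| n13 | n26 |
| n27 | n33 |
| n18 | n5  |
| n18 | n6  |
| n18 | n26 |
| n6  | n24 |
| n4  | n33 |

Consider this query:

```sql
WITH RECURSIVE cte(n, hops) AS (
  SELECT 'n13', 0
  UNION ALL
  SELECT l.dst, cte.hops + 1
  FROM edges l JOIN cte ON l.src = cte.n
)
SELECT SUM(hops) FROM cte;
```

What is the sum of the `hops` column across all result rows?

7

Base: (n13, hops=0).
Iteration 1: edges from {n13} -> (n26, hops=1), (n27, hops=1), (n4, hops=1).
Iteration 2: edges from {n26,n27,n4} -> (n33, hops=2) x2. [UNION ALL keeps all 2 new rows, including repeats]
Iteration 3: no outgoing edges from {n33}; recursion stops.
SUM(hops) = 0 + 1 + 1 + 1 + 2 + 2 = 7.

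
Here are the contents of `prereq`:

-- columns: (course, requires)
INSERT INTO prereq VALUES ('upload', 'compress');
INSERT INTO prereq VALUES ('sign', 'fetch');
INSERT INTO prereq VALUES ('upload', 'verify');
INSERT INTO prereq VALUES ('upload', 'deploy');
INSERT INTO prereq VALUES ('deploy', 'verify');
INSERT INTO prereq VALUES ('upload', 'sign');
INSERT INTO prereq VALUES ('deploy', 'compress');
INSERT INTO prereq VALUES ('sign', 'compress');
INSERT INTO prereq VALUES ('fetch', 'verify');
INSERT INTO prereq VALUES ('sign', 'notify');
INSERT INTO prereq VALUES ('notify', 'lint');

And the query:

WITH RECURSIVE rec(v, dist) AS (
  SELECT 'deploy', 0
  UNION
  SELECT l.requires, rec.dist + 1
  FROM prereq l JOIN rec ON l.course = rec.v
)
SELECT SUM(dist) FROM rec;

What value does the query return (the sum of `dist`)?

Base: (deploy, dist=0).
Iteration 1: edges from {deploy} -> (compress, dist=1), (verify, dist=1).
Iteration 2: no outgoing edges from {compress,verify}; recursion stops.
SUM(dist) = 0 + 1 + 1 = 2.

2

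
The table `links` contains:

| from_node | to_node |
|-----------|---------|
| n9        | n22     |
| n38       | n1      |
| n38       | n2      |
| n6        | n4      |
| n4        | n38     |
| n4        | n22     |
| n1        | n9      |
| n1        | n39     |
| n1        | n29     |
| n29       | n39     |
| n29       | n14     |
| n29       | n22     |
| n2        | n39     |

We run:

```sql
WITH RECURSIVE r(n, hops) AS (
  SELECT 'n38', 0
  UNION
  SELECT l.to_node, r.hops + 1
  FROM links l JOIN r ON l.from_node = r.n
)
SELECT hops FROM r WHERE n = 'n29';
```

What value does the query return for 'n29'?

Base: (n38, hops=0).
Iteration 1: edges from {n38} -> (n1, hops=1), (n2, hops=1).
Iteration 2: edges from {n1,n2} -> (n29, hops=2), (n39, hops=2), (n9, hops=2). [UNION drops 1 duplicate row(s)]
Iteration 3: edges from {n29,n39,n9} -> (n14, hops=3), (n22, hops=3), (n39, hops=3). [UNION drops 1 duplicate row(s)]
Iteration 4: no outgoing edges from {n14,n22,n39}; recursion stops.

2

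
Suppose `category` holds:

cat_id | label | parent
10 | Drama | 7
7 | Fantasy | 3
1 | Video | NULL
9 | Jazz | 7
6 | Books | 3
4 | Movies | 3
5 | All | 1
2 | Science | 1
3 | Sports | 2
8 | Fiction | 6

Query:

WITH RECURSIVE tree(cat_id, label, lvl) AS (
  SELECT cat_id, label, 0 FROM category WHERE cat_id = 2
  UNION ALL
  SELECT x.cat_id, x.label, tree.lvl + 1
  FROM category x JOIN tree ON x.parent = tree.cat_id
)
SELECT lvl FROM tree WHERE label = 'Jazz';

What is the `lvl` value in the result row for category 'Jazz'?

3

Base: cat_id=2 (Science) at lvl 0.
Iteration 1: rows with parent in {2} -> Sports (id 3, lvl 1).
Iteration 2: rows with parent in {3} -> Movies (id 4, lvl 2), Books (id 6, lvl 2), Fantasy (id 7, lvl 2).
Iteration 3: rows with parent in {4,6,7} -> Fiction (id 8, lvl 3), Jazz (id 9, lvl 3), Drama (id 10, lvl 3).
Iteration 4: no rows with parent in {8,9,10}; recursion stops.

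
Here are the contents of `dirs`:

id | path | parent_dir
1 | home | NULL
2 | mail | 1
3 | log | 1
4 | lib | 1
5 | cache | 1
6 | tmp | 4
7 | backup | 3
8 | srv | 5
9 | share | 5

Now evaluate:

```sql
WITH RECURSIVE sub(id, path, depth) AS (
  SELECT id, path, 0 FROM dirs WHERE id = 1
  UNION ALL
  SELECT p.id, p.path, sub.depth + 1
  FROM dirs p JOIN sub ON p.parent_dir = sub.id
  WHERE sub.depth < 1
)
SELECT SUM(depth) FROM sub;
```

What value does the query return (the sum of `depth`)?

4

Base: id=1 (home) at depth 0.
Iteration 1: rows with parent_dir in {1} -> mail (id 2, depth 1), log (id 3, depth 1), lib (id 4, depth 1), cache (id 5, depth 1).
Iteration 2: depth < 1 fails for all current rows; recursion stops.
SUM(depth) = 0 + 1 + 1 + 1 + 1 = 4.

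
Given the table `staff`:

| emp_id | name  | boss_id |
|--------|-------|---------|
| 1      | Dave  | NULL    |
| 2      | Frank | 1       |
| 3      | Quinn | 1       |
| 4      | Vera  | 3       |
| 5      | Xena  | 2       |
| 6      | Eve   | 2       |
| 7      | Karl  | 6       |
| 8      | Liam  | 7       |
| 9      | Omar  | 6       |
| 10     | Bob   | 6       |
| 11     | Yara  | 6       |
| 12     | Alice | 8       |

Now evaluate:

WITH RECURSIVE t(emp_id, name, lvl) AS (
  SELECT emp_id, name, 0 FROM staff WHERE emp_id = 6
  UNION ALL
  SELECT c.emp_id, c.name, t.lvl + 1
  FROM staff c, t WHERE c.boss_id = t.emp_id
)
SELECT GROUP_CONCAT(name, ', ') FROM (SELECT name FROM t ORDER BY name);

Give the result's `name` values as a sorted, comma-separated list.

Base: emp_id=6 (Eve) at lvl 0.
Iteration 1: rows with boss_id in {6} -> Karl (id 7, lvl 1), Omar (id 9, lvl 1), Bob (id 10, lvl 1), Yara (id 11, lvl 1).
Iteration 2: rows with boss_id in {7,9,10,11} -> Liam (id 8, lvl 2).
Iteration 3: rows with boss_id in {8} -> Alice (id 12, lvl 3).
Iteration 4: no rows with boss_id in {12}; recursion stops.

Alice, Bob, Eve, Karl, Liam, Omar, Yara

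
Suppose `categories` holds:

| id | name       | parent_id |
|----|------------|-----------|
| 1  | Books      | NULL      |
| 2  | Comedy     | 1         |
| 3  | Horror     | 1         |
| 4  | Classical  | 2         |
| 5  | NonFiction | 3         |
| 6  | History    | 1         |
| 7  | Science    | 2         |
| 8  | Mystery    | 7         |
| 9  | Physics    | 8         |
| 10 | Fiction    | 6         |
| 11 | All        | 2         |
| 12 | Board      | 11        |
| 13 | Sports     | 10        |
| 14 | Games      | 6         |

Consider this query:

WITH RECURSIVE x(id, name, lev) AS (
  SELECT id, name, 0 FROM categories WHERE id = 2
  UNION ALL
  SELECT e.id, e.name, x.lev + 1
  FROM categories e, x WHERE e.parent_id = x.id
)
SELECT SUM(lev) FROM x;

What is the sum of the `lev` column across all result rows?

Base: id=2 (Comedy) at lev 0.
Iteration 1: rows with parent_id in {2} -> Classical (id 4, lev 1), Science (id 7, lev 1), All (id 11, lev 1).
Iteration 2: rows with parent_id in {4,7,11} -> Mystery (id 8, lev 2), Board (id 12, lev 2).
Iteration 3: rows with parent_id in {8,12} -> Physics (id 9, lev 3).
Iteration 4: no rows with parent_id in {9}; recursion stops.
SUM(lev) = 0 + 1 + 1 + 1 + 2 + 2 + 3 = 10.

10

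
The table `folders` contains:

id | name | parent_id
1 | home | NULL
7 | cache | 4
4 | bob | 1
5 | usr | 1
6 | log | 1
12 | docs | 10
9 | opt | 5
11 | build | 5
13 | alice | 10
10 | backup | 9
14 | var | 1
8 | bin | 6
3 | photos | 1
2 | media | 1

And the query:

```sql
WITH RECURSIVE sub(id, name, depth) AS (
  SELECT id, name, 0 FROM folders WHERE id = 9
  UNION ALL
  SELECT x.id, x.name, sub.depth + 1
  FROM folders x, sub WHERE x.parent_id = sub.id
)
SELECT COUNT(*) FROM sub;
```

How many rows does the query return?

4

Base: id=9 (opt) at depth 0.
Iteration 1: rows with parent_id in {9} -> backup (id 10, depth 1).
Iteration 2: rows with parent_id in {10} -> docs (id 12, depth 2), alice (id 13, depth 2).
Iteration 3: no rows with parent_id in {12,13}; recursion stops.
Total rows emitted: 4.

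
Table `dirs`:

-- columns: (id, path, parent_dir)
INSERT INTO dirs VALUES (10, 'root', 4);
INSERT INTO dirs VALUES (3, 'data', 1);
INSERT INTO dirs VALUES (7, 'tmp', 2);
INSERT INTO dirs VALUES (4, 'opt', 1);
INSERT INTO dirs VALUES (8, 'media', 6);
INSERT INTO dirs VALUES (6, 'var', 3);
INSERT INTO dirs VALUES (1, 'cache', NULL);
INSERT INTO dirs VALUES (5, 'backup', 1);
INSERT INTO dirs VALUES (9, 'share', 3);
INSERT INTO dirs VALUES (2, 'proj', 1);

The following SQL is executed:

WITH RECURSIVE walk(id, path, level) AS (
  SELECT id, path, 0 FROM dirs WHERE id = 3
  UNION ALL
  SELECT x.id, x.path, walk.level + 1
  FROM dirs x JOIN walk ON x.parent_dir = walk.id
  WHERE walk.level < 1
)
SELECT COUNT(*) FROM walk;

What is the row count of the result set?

Base: id=3 (data) at level 0.
Iteration 1: rows with parent_dir in {3} -> var (id 6, level 1), share (id 9, level 1).
Iteration 2: level < 1 fails for all current rows; recursion stops.
Total rows emitted: 3.

3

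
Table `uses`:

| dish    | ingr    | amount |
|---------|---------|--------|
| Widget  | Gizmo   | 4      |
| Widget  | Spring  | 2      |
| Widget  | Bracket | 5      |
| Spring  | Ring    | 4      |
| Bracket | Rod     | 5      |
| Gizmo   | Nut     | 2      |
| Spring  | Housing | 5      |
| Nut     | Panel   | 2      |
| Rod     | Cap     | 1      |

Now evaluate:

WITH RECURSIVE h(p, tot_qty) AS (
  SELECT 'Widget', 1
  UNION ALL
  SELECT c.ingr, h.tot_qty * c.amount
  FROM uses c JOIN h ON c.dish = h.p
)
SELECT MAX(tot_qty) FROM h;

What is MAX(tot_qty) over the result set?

25

Base: (Widget, tot_qty=1).
Iteration 1: components of {Widget} -> Bracket = 1*5 = 5, Gizmo = 1*4 = 4, Spring = 1*2 = 2.
Iteration 2: components of {Bracket,Gizmo,Spring} -> Housing = 2*5 = 10, Nut = 4*2 = 8, Ring = 2*4 = 8, Rod = 5*5 = 25.
Iteration 3: components of {Housing,Nut,Ring,Rod} -> Cap = 25*1 = 25, Panel = 8*2 = 16.
Iteration 4: no further components; recursion stops.
tot_qty values: 1, 4, 2, 5, 8, 8, 10, 25, 16, 25; the maximum is 25.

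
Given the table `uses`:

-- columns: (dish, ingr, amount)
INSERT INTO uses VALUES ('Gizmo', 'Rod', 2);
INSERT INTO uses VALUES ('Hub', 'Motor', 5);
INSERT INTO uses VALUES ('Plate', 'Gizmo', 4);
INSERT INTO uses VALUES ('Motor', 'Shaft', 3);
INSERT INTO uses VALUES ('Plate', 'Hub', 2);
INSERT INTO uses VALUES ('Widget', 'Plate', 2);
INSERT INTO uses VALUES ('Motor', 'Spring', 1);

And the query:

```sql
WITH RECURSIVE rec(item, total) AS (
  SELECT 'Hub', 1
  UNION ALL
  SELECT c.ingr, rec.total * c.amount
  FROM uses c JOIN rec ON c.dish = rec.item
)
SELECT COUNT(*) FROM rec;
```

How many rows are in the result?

Base: (Hub, total=1).
Iteration 1: components of {Hub} -> Motor = 1*5 = 5.
Iteration 2: components of {Motor} -> Shaft = 5*3 = 15, Spring = 5*1 = 5.
Iteration 3: no further components; recursion stops.
Total rows emitted: 4.

4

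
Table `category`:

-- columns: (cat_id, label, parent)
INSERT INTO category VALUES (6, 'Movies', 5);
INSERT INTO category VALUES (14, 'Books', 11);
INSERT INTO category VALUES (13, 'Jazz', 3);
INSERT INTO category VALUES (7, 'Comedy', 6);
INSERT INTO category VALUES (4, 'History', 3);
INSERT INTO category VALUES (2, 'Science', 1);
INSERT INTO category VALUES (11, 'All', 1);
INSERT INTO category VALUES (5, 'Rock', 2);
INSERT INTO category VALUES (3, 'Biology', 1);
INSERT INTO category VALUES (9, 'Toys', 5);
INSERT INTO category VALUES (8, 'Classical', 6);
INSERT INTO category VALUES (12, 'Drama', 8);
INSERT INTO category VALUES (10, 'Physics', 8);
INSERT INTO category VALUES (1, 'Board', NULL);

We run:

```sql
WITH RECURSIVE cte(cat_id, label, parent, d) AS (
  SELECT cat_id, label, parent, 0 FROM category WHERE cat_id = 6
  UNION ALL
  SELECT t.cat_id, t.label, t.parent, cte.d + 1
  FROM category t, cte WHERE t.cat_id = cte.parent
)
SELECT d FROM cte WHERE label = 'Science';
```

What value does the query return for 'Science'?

2

Base: cat_id=6 (Movies), parent=5, d 0.
Iteration 1: join on cat_id=5 -> Rock (id 5, parent=2, d 1).
Iteration 2: join on cat_id=2 -> Science (id 2, parent=1, d 2).
Iteration 3: join on cat_id=1 -> Board (id 1, parent=NULL, d 3).
Iteration 4: parent is NULL; no match; recursion stops.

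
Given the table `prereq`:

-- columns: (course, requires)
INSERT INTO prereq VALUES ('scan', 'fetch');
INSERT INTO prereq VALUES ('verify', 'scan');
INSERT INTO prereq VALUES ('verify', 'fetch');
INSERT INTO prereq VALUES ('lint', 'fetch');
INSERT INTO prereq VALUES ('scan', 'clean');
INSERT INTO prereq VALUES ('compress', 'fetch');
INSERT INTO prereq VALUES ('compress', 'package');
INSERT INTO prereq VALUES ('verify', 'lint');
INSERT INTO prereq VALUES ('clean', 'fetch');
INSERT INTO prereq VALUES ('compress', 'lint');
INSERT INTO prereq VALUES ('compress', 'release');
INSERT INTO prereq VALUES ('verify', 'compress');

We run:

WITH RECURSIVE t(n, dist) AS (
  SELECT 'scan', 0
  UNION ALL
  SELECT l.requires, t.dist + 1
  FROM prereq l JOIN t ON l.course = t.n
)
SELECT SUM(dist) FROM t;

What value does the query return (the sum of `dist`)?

4

Base: (scan, dist=0).
Iteration 1: edges from {scan} -> (clean, dist=1), (fetch, dist=1).
Iteration 2: edges from {clean,fetch} -> (fetch, dist=2).
Iteration 3: no outgoing edges from {fetch}; recursion stops.
SUM(dist) = 0 + 1 + 1 + 2 = 4.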